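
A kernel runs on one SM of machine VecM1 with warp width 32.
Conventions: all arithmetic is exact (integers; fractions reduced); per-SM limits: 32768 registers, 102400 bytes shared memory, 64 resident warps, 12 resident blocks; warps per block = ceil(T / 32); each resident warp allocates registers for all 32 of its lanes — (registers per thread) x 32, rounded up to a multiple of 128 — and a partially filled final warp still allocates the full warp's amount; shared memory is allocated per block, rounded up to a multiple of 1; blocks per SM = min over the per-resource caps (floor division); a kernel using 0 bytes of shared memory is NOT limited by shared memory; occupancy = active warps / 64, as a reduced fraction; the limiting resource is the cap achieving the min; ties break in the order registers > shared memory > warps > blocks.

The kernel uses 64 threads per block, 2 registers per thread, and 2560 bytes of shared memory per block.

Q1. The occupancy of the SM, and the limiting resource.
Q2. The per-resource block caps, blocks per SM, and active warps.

Answer: occupancy 3/8, limited by blocks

registers: 128 blocks
shared memory: 40 blocks
warps: 32 blocks
blocks: 12 blocks

Answer: 12 blocks, 24 active warps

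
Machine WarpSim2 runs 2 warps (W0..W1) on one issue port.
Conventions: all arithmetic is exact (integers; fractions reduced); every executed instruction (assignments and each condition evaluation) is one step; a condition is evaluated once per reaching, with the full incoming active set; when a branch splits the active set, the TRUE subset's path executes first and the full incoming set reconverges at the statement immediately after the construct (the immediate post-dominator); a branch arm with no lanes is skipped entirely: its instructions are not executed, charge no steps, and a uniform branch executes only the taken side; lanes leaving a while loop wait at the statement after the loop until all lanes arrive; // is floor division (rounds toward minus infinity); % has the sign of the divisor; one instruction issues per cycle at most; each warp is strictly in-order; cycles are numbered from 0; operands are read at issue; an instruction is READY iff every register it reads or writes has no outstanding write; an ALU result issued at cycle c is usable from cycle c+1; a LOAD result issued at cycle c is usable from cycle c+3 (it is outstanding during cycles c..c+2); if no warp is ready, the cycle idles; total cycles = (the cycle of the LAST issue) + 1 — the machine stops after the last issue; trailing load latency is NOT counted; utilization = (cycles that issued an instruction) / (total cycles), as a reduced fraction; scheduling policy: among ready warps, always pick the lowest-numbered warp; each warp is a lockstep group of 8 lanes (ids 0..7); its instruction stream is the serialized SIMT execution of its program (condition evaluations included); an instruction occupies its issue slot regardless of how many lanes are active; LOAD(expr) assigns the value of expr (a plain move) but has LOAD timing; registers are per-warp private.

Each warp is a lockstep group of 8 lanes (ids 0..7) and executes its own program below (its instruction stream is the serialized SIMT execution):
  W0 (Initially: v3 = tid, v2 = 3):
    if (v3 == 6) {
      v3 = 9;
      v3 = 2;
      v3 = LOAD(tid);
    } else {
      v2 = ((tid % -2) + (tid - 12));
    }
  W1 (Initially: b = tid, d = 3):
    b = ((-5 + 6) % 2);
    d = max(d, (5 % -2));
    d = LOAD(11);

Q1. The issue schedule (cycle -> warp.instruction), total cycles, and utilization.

cycle 0: W0.I0
cycle 1: W0.I1
cycle 2: W0.I2
cycle 3: W0.I3
cycle 4: W0.I4
cycle 5: W1.I0
cycle 6: W1.I1
cycle 7: W1.I2

Answer: 8 cycles, utilization 1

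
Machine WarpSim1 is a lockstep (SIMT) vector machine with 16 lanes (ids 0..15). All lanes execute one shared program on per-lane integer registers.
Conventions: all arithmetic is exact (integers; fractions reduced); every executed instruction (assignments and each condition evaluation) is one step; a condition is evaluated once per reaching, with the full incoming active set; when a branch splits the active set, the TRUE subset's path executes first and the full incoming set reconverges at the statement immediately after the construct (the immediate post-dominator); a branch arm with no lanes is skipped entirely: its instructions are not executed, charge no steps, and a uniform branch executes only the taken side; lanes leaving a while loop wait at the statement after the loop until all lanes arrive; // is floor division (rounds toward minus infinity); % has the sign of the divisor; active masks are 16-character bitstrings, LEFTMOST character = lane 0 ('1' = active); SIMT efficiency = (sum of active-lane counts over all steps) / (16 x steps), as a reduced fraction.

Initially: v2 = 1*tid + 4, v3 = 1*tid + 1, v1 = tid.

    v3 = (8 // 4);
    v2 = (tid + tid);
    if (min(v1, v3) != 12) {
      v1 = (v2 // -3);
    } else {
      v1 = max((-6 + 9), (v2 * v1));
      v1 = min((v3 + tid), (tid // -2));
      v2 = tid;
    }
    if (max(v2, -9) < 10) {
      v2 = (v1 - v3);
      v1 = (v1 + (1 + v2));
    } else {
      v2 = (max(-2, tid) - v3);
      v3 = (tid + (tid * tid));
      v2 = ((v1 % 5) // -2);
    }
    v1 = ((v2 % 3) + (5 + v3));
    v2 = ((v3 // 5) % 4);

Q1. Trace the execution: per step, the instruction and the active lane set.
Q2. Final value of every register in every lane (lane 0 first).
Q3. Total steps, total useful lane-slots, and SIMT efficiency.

step 0: v3 <- (8 // 4)               1111111111111111
step 1: v2 <- (tid + tid)            1111111111111111
step 2: eval (min(v1, v3) != 12)     1111111111111111
step 3: v1 <- (v2 // -3)             1111111111111111
step 4: eval (max(v2, -9) < 10)      1111111111111111
step 5: v2 <- (v1 - v3)              1111100000000000
step 6: v1 <- (v1 + (1 + v2))        1111100000000000
step 7: v2 <- (max(-2, tid) - v3)    0000011111111111
step 8: v3 <- (tid + (tid * tid))    0000011111111111
step 9: v2 <- ((v1 % 5) // -2)       0000011111111111
step 10: v1 <- ((v2 % 3) + (5 + v3))  1111111111111111
step 11: v2 <- ((v3 // 5) % 4)        1111111111111111

Answer: 12 steps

v2: 0,0,0,0,0,2,0,3,2,2,2,2,3,0,2,0
v3: 2,2,2,2,2,30,42,56,72,90,110,132,156,182,210,240
v1: 8,7,9,9,8,37,49,61,78,96,116,139,163,189,215,245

steps = 12; useful = 155; efficiency = 155/192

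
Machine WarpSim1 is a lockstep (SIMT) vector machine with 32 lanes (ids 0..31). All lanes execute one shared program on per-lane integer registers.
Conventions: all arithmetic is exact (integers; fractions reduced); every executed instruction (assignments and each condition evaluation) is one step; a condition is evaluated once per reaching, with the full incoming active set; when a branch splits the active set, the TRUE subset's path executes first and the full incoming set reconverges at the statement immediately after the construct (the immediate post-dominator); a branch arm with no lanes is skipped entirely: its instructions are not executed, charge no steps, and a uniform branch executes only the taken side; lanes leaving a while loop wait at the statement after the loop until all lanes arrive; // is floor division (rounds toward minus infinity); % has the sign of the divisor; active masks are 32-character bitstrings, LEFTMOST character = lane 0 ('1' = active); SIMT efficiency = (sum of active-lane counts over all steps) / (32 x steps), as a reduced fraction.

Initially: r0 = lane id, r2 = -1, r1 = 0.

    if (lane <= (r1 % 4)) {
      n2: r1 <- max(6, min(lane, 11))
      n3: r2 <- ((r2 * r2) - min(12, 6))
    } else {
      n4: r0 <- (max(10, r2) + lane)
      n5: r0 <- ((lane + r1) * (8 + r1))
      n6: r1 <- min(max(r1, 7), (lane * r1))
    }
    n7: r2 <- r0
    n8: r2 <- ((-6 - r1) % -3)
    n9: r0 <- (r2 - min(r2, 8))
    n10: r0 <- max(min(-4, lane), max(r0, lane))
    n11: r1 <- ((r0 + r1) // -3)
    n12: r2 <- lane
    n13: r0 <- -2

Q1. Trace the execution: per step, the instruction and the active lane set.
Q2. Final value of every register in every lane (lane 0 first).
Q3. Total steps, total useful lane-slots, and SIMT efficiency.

step 0: eval (lane <= (r1 % 4))      11111111111111111111111111111111
step 1: r1 <- max(6, min(lane, 11))  10000000000000000000000000000000
step 2: r2 <- ((r2 * r2) - min(12, 6)) 10000000000000000000000000000000
step 3: r0 <- (max(10, r2) + lane)   01111111111111111111111111111111
step 4: r0 <- ((lane + r1) * (8 + r1)) 01111111111111111111111111111111
step 5: r1 <- min(max(r1, 7), (lane * r1)) 01111111111111111111111111111111
step 6: r2 <- r0                     11111111111111111111111111111111
step 7: r2 <- ((-6 - r1) % -3)       11111111111111111111111111111111
step 8: r0 <- (r2 - min(r2, 8))      11111111111111111111111111111111
step 9: r0 <- max(min(-4, lane), max(r0, lane)) 11111111111111111111111111111111
step 10: r1 <- ((r0 + r1) // -3)      11111111111111111111111111111111
step 11: r2 <- lane                   11111111111111111111111111111111
step 12: r0 <- -2                     11111111111111111111111111111111

Answer: 13 steps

r0: -2,-2,-2,-2,-2,-2,-2,-2,-2,-2,-2,-2,-2,-2,-2,-2,-2,-2,-2,-2,-2,-2,-2,-2,-2,-2,-2,-2,-2,-2,-2,-2
r2: 0,1,2,3,4,5,6,7,8,9,10,11,12,13,14,15,16,17,18,19,20,21,22,23,24,25,26,27,28,29,30,31
r1: -2,-1,-1,-1,-2,-2,-2,-3,-3,-3,-4,-4,-4,-5,-5,-5,-6,-6,-6,-7,-7,-7,-8,-8,-8,-9,-9,-9,-10,-10,-10,-11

steps = 13; useful = 351; efficiency = 351/416 = 27/32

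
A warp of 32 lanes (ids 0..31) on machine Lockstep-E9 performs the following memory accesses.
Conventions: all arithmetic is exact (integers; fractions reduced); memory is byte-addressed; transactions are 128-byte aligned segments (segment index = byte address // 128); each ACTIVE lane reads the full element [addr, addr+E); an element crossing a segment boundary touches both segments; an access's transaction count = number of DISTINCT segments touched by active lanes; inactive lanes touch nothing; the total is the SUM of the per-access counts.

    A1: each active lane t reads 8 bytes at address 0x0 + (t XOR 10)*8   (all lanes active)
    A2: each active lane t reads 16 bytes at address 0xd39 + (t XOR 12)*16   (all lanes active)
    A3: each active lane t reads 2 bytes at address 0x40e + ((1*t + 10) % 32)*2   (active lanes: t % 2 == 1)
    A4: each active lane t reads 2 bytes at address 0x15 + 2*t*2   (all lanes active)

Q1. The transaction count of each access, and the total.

A1: 2 transactions
A2: 5 transactions
A3: 1 transaction
A4: 2 transactions

Answer: 2,5,1,2; total 10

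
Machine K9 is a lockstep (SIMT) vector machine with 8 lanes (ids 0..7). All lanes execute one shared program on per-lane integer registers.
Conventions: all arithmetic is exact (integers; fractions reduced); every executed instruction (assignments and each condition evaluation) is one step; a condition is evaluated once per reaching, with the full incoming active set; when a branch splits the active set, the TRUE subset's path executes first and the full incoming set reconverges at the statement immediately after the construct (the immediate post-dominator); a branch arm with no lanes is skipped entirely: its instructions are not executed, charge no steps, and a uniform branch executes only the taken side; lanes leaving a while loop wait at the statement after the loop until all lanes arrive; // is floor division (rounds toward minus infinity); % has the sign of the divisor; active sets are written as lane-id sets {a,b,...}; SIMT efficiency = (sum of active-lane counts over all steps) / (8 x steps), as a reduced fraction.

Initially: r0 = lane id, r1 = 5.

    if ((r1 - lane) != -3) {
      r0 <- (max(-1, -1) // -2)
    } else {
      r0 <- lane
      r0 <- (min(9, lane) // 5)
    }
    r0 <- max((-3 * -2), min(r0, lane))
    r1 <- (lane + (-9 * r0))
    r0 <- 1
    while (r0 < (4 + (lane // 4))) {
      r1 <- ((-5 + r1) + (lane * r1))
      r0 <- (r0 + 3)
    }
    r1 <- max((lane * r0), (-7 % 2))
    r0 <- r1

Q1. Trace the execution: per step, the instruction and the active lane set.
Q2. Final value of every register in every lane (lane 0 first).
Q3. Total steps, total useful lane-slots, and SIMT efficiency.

step 0: eval ((r1 - lane) != -3)     {0,1,2,3,4,5,6,7}
step 1: r0 <- (max(-1, -1) // -2)    {0,1,2,3,4,5,6,7}
step 2: r0 <- max((-3 * -2), min(r0, lane)) {0,1,2,3,4,5,6,7}
step 3: r1 <- (lane + (-9 * r0))     {0,1,2,3,4,5,6,7}
step 4: r0 <- 1                      {0,1,2,3,4,5,6,7}
step 5: eval (r0 < (4 + (lane // 4))) {0,1,2,3,4,5,6,7}
step 6: r1 <- ((-5 + r1) + (lane * r1)) {0,1,2,3,4,5,6,7}
step 7: r0 <- (r0 + 3)               {0,1,2,3,4,5,6,7}
step 8: eval (r0 < (4 + (lane // 4))) {0,1,2,3,4,5,6,7}
step 9: r1 <- ((-5 + r1) + (lane * r1)) {4,5,6,7}
step 10: r0 <- (r0 + 3)               {4,5,6,7}
step 11: eval (r0 < (4 + (lane // 4))) {4,5,6,7}
step 12: r1 <- max((lane * r0), (-7 % 2)) {0,1,2,3,4,5,6,7}
step 13: r0 <- r1                     {0,1,2,3,4,5,6,7}

Answer: 14 steps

r0: 1,4,8,12,28,35,42,49
r1: 1,4,8,12,28,35,42,49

steps = 14; useful = 100; efficiency = 100/112 = 25/28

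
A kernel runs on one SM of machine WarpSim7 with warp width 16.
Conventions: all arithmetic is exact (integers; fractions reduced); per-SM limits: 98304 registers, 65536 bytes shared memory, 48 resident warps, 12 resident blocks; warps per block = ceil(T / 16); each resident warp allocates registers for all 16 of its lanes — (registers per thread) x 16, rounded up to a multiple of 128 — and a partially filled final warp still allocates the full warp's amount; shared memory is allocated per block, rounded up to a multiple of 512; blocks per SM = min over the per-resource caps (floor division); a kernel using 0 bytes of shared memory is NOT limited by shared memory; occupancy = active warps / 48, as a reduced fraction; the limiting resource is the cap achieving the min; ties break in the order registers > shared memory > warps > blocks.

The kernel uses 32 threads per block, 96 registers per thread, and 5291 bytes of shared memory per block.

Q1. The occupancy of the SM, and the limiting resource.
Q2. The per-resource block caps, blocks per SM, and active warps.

Answer: occupancy 11/24, limited by shared memory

registers: 32 blocks
shared memory: 11 blocks
warps: 24 blocks
blocks: 12 blocks

Answer: 11 blocks, 22 active warps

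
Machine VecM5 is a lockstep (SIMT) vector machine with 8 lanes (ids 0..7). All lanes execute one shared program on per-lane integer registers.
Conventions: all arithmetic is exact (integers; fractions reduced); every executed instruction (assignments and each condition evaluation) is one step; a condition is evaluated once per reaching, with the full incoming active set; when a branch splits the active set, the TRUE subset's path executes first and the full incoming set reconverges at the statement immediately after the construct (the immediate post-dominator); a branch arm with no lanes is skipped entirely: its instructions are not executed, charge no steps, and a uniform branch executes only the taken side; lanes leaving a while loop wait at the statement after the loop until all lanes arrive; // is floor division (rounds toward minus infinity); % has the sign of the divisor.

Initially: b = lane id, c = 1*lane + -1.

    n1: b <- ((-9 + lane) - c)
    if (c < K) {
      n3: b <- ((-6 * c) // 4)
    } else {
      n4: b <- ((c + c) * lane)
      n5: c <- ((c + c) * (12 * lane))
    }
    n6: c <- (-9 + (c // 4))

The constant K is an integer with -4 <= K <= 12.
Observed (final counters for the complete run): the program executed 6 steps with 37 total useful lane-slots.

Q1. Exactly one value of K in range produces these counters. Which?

Answer: K = 2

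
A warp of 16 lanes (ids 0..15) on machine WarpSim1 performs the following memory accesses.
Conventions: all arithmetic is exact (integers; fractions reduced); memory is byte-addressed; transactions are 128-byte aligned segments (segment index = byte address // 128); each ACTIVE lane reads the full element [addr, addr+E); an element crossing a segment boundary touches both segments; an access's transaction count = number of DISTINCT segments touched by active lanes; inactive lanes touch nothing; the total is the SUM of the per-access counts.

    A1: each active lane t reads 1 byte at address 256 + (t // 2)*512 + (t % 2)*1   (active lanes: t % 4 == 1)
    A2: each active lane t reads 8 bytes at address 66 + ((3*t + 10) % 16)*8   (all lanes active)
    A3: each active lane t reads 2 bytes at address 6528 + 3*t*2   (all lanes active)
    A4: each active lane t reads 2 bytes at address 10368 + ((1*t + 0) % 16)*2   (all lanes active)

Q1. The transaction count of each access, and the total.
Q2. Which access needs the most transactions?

A1: 4 transactions
A2: 2 transactions
A3: 1 transaction
A4: 1 transaction

Answer: 4,2,1,1; total 8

Answer: A1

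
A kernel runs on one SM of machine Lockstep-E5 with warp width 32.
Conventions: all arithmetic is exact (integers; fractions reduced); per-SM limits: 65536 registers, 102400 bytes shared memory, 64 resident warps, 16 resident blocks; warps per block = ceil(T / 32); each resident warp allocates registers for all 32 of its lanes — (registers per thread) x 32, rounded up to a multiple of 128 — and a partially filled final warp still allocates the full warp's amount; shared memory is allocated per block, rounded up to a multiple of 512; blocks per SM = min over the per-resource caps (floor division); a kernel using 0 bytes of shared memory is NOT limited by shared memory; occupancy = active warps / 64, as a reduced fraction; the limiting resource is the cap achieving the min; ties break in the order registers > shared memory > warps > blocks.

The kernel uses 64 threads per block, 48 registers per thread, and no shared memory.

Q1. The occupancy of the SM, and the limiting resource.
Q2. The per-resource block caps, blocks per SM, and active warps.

Answer: occupancy 1/2, limited by blocks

registers: 21 blocks
shared memory: no limit (kernel uses none)
warps: 32 blocks
blocks: 16 blocks

Answer: 16 blocks, 32 active warps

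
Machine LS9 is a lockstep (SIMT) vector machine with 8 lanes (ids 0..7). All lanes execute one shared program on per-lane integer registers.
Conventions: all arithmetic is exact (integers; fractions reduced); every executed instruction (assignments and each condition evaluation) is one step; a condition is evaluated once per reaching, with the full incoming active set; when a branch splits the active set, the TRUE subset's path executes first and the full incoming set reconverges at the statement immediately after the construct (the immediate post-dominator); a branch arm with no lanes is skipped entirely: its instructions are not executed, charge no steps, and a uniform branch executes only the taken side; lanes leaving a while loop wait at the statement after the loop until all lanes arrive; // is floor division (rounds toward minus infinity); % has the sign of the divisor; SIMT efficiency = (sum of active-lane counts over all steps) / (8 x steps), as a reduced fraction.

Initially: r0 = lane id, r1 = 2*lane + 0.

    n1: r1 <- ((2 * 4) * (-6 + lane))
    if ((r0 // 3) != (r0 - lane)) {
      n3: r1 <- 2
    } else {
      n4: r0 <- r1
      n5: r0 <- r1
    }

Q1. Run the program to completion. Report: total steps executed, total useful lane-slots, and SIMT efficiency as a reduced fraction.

Answer: 5 steps, 27 useful, 27/40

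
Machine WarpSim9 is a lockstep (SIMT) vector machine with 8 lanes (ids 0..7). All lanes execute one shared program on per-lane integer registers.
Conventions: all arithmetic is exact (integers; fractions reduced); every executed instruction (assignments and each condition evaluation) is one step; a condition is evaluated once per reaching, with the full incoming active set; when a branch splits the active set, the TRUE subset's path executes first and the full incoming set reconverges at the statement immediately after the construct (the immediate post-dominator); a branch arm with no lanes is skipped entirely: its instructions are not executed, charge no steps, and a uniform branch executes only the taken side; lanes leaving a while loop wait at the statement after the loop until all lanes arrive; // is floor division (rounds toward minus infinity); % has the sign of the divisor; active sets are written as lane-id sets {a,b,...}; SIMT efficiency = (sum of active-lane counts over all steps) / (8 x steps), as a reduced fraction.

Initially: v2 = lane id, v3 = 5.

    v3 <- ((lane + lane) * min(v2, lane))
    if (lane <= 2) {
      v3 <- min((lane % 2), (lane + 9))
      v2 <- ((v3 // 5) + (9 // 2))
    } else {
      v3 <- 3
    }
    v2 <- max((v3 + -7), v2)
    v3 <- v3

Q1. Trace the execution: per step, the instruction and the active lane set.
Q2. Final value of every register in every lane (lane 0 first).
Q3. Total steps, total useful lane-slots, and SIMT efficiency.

step 0: v3 <- ((lane + lane) * min(v2, lane)) {0,1,2,3,4,5,6,7}
step 1: eval (lane <= 2)             {0,1,2,3,4,5,6,7}
step 2: v3 <- min((lane % 2), (lane + 9)) {0,1,2}
step 3: v2 <- ((v3 // 5) + (9 // 2)) {0,1,2}
step 4: v3 <- 3                      {3,4,5,6,7}
step 5: v2 <- max((v3 + -7), v2)     {0,1,2,3,4,5,6,7}
step 6: v3 <- v3                     {0,1,2,3,4,5,6,7}

Answer: 7 steps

v2: 4,4,4,3,4,5,6,7
v3: 0,1,0,3,3,3,3,3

steps = 7; useful = 43; efficiency = 43/56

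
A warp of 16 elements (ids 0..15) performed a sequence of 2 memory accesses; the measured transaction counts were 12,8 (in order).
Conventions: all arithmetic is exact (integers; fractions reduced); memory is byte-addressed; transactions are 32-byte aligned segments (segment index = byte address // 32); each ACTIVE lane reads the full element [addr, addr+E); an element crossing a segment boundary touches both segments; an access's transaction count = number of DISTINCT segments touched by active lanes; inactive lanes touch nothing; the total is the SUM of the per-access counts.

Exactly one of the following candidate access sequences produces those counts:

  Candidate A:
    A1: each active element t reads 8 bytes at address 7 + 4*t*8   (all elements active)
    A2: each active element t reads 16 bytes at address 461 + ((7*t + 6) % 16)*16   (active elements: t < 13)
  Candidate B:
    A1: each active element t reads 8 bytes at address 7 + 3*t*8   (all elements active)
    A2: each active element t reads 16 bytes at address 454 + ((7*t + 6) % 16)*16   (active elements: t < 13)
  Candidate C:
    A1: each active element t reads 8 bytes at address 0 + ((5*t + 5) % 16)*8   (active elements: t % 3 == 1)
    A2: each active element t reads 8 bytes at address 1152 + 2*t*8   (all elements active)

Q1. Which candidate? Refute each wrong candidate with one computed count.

A: A1 gives 16 transactions, not 12
C: A1 gives 2 transactions, not 12
B: all counts match (12,8)

Answer: B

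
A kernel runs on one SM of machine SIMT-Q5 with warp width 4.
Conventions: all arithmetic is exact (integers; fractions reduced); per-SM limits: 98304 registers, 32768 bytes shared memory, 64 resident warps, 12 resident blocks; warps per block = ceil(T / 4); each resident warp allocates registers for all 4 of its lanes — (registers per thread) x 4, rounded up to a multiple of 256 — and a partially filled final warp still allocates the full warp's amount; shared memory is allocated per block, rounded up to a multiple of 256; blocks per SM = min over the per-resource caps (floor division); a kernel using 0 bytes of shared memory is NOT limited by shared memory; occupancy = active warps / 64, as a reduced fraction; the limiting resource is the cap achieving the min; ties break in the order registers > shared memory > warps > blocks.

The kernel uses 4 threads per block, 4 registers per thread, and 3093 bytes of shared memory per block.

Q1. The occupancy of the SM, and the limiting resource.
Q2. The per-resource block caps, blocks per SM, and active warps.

Answer: occupancy 9/64, limited by shared memory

registers: 384 blocks
shared memory: 9 blocks
warps: 64 blocks
blocks: 12 blocks

Answer: 9 blocks, 9 active warps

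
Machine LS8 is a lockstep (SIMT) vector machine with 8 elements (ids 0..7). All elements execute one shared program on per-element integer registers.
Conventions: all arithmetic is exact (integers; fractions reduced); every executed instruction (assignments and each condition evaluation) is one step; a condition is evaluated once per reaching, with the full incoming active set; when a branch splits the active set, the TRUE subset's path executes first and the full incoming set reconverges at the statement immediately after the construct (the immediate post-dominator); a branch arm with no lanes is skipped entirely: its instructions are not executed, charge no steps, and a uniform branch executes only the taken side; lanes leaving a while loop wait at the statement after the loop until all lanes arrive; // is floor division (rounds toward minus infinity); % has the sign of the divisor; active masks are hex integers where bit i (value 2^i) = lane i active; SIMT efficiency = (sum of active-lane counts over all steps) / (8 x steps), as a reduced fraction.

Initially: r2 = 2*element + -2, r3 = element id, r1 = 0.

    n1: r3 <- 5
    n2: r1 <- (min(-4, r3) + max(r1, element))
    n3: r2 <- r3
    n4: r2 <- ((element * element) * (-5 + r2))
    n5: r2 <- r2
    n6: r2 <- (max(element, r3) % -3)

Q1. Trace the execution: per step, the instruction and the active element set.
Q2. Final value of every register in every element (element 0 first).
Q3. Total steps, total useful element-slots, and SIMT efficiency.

step 0: r3 <- 5                      0xff
step 1: r1 <- (min(-4, r3) + max(r1, element)) 0xff
step 2: r2 <- r3                     0xff
step 3: r2 <- ((element * element) * (-5 + r2)) 0xff
step 4: r2 <- r2                     0xff
step 5: r2 <- (max(element, r3) % -3) 0xff

Answer: 6 steps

r2: -1,-1,-1,-1,-1,-1,0,-2
r3: 5,5,5,5,5,5,5,5
r1: -4,-3,-2,-1,0,1,2,3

steps = 6; useful = 48; efficiency = 48/48 = 1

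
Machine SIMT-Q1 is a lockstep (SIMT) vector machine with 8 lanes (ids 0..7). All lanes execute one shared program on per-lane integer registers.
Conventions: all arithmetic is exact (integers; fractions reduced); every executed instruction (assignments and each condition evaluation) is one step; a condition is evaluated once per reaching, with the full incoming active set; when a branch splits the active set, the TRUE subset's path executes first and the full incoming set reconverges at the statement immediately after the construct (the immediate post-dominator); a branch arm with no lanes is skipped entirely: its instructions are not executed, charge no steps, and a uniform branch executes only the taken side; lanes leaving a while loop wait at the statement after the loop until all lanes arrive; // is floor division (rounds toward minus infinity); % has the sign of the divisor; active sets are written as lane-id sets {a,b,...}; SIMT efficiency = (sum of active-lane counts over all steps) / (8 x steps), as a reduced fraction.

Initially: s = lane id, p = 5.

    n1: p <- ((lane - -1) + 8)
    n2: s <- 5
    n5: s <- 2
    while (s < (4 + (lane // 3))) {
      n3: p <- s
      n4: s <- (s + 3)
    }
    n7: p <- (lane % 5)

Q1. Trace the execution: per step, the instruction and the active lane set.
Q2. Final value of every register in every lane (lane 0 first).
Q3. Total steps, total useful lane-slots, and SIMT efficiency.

step 0: p <- ((lane - -1) + 8)       {0,1,2,3,4,5,6,7}
step 1: s <- 5                       {0,1,2,3,4,5,6,7}
step 2: s <- 2                       {0,1,2,3,4,5,6,7}
step 3: eval (s < (4 + (lane // 3))) {0,1,2,3,4,5,6,7}
step 4: p <- s                       {0,1,2,3,4,5,6,7}
step 5: s <- (s + 3)                 {0,1,2,3,4,5,6,7}
step 6: eval (s < (4 + (lane // 3))) {0,1,2,3,4,5,6,7}
step 7: p <- s                       {6,7}
step 8: s <- (s + 3)                 {6,7}
step 9: eval (s < (4 + (lane // 3))) {6,7}
step 10: p <- (lane % 5)              {0,1,2,3,4,5,6,7}

Answer: 11 steps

s: 5,5,5,5,5,5,8,8
p: 0,1,2,3,4,0,1,2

steps = 11; useful = 70; efficiency = 70/88 = 35/44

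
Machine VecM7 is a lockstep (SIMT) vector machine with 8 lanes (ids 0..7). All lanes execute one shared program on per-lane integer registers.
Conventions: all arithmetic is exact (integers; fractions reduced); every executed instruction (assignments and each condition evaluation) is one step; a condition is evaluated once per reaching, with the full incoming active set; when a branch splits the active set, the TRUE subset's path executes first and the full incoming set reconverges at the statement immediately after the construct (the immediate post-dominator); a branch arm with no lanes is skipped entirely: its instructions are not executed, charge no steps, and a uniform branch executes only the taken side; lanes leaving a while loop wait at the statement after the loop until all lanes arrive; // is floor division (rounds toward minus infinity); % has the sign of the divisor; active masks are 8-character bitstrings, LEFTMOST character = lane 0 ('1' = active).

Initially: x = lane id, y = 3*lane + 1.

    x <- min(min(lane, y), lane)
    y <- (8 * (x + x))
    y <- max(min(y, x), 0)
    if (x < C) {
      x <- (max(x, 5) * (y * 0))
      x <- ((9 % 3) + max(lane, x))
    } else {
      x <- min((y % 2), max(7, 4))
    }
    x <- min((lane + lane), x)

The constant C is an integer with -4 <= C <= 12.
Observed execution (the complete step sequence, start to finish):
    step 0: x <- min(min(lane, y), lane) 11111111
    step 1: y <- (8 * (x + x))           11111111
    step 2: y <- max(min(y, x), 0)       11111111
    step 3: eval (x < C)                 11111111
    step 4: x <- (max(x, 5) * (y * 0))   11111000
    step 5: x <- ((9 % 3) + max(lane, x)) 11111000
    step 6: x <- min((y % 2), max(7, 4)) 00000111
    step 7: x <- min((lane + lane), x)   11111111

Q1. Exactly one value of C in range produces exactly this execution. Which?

Answer: C = 5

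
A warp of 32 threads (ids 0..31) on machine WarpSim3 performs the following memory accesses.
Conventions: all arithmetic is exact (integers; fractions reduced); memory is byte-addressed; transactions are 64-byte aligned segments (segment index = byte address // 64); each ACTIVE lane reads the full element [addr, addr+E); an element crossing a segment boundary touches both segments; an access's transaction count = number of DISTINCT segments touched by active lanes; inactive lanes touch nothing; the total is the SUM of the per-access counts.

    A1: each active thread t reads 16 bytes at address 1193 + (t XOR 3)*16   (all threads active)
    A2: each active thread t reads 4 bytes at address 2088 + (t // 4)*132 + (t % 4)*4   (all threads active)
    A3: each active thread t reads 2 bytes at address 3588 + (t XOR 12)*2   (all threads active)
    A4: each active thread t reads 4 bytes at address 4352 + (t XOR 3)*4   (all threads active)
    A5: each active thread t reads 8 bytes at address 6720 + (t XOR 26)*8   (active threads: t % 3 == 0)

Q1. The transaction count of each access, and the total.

A1: 9 transactions
A2: 11 transactions
A3: 2 transactions
A4: 2 transactions
A5: 4 transactions

Answer: 9,11,2,2,4; total 28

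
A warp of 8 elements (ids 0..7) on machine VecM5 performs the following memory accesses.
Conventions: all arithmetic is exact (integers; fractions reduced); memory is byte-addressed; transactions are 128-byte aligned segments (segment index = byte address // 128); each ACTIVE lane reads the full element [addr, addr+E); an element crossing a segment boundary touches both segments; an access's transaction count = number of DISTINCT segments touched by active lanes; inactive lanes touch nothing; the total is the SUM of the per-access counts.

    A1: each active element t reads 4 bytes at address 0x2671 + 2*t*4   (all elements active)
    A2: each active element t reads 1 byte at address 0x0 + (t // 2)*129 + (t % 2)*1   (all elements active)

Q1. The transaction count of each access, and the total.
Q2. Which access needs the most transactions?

A1: 2 transactions
A2: 4 transactions

Answer: 2,4; total 6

Answer: A2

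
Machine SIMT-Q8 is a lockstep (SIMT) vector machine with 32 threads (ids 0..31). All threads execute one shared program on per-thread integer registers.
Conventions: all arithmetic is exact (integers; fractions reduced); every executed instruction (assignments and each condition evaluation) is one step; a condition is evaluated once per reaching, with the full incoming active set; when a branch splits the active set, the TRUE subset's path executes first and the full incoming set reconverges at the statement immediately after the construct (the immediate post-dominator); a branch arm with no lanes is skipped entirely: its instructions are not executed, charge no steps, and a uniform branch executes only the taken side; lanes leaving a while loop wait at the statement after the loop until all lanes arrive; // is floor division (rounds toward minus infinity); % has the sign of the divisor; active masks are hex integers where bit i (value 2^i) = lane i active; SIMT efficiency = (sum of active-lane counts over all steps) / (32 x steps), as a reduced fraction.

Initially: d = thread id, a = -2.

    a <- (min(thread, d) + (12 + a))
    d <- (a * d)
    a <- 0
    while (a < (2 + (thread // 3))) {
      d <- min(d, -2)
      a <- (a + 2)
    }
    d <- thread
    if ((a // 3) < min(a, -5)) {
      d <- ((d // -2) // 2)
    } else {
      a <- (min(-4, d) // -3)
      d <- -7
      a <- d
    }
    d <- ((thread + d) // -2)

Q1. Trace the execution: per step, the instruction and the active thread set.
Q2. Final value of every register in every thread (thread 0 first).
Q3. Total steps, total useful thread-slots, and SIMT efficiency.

step 0: a <- (min(thread, d) + (12 + a)) 0xffffffff
step 1: d <- (a * d)                 0xffffffff
step 2: a <- 0                       0xffffffff
step 3: eval (a < (2 + (thread // 3))) 0xffffffff
step 4: d <- min(d, -2)              0xffffffff
step 5: a <- (a + 2)                 0xffffffff
step 6: eval (a < (2 + (thread // 3))) 0xffffffff
step 7: d <- min(d, -2)              0xfffffff8
step 8: a <- (a + 2)                 0xfffffff8
step 9: eval (a < (2 + (thread // 3))) 0xfffffff8
step 10: d <- min(d, -2)              0xfffffe00
step 11: a <- (a + 2)                 0xfffffe00
step 12: eval (a < (2 + (thread // 3))) 0xfffffe00
step 13: d <- min(d, -2)              0xffff8000
step 14: a <- (a + 2)                 0xffff8000
step 15: eval (a < (2 + (thread // 3))) 0xffff8000
step 16: d <- min(d, -2)              0xffe00000
step 17: a <- (a + 2)                 0xffe00000
step 18: eval (a < (2 + (thread // 3))) 0xffe00000
step 19: d <- min(d, -2)              0xf8000000
step 20: a <- (a + 2)                 0xf8000000
step 21: eval (a < (2 + (thread // 3))) 0xf8000000
step 22: d <- thread                  0xffffffff
step 23: eval ((a // 3) < min(a, -5)) 0xffffffff
step 24: a <- (min(-4, d) // -3)      0xffffffff
step 25: d <- -7                      0xffffffff
step 26: a <- d                       0xffffffff
step 27: d <- ((thread + d) // -2)    0xffffffff

Answer: 28 steps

d: 3,3,2,2,1,1,0,0,-1,-1,-2,-2,-3,-3,-4,-4,-5,-5,-6,-6,-7,-7,-8,-8,-9,-9,-10,-10,-11,-11,-12,-12
a: -7,-7,-7,-7,-7,-7,-7,-7,-7,-7,-7,-7,-7,-7,-7,-7,-7,-7,-7,-7,-7,-7,-7,-7,-7,-7,-7,-7,-7,-7,-7,-7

steps = 28; useful = 671; efficiency = 671/896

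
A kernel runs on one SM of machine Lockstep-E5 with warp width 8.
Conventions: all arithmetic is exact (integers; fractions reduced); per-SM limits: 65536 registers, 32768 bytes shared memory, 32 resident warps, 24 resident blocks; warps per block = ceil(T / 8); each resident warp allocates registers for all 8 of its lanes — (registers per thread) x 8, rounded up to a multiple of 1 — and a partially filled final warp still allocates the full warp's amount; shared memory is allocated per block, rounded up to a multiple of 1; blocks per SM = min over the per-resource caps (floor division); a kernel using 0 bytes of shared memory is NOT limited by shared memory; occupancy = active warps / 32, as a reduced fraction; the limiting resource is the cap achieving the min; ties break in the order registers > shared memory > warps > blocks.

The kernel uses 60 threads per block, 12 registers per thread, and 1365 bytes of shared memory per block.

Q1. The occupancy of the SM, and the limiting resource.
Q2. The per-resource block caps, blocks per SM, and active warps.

Answer: occupancy 1, limited by warps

registers: 85 blocks
shared memory: 24 blocks
warps: 4 blocks
blocks: 24 blocks

Answer: 4 blocks, 32 active warps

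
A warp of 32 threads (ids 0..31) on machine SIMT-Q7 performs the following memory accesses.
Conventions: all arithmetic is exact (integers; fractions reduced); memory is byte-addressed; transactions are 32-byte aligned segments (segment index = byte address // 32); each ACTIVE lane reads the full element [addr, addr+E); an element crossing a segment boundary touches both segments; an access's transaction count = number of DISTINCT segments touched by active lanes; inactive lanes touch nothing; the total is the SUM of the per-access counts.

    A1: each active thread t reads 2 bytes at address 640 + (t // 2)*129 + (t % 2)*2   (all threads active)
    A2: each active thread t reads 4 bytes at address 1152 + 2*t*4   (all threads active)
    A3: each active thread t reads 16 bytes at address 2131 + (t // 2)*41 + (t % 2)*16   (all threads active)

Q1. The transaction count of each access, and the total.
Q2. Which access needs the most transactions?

A1: 16 transactions
A2: 8 transactions
A3: 21 transactions

Answer: 16,8,21; total 45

Answer: A3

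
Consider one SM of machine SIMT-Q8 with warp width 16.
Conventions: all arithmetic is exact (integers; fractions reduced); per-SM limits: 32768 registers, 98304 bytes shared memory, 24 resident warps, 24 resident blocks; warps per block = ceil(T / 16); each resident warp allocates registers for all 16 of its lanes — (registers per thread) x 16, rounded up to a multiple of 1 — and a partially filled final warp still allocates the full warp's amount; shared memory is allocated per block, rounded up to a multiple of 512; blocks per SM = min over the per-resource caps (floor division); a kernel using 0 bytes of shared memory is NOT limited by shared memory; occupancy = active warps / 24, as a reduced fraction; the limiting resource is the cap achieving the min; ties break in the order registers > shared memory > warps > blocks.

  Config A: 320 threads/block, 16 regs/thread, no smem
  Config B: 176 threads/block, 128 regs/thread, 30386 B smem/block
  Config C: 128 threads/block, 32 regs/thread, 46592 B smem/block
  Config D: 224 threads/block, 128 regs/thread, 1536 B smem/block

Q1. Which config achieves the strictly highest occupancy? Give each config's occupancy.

occupancies: A 5/6, B 11/24, C 2/3, D 7/12

Answer: A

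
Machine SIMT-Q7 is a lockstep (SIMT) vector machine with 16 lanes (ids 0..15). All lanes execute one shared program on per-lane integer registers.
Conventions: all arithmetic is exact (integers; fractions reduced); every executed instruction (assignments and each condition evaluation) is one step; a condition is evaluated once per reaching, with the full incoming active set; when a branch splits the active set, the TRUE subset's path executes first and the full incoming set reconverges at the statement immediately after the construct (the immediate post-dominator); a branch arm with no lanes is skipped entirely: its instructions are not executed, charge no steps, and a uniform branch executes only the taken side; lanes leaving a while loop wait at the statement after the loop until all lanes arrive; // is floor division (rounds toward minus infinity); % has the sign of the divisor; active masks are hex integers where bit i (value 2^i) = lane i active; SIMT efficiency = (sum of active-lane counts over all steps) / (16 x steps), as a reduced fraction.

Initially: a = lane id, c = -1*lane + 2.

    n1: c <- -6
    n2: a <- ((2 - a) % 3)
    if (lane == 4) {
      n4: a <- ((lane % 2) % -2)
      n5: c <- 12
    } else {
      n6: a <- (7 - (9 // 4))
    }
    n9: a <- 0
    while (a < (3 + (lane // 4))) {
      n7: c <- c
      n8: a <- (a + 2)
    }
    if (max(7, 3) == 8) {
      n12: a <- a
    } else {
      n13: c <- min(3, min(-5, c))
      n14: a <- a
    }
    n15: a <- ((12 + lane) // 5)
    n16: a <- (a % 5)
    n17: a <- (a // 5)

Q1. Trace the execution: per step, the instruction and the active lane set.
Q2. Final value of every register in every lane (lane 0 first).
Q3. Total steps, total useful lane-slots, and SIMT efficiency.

step 0: c <- -6                      0xffff
step 1: a <- ((2 - a) % 3)           0xffff
step 2: eval (lane == 4)             0xffff
step 3: a <- ((lane % 2) % -2)       0x0010
step 4: c <- 12                      0x0010
step 5: a <- (7 - (9 // 4))          0xffef
step 6: a <- 0                       0xffff
step 7: eval (a < (3 + (lane // 4))) 0xffff
step 8: c <- c                       0xffff
step 9: a <- (a + 2)                 0xffff
step 10: eval (a < (3 + (lane // 4))) 0xffff
step 11: c <- c                       0xffff
step 12: a <- (a + 2)                 0xffff
step 13: eval (a < (3 + (lane // 4))) 0xffff
step 14: c <- c                       0xff00
step 15: a <- (a + 2)                 0xff00
step 16: eval (a < (3 + (lane // 4))) 0xff00
step 17: eval (max(7, 3) == 8)        0xffff
step 18: c <- min(3, min(-5, c))      0xffff
step 19: a <- a                       0xffff
step 20: a <- ((12 + lane) // 5)      0xffff
step 21: a <- (a % 5)                 0xffff
step 22: a <- (a // 5)                0xffff

Answer: 23 steps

a: 0,0,0,0,0,0,0,0,0,0,0,0,0,0,0,0
c: -6,-6,-6,-6,-5,-6,-6,-6,-6,-6,-6,-6,-6,-6,-6,-6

steps = 23; useful = 313; efficiency = 313/368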